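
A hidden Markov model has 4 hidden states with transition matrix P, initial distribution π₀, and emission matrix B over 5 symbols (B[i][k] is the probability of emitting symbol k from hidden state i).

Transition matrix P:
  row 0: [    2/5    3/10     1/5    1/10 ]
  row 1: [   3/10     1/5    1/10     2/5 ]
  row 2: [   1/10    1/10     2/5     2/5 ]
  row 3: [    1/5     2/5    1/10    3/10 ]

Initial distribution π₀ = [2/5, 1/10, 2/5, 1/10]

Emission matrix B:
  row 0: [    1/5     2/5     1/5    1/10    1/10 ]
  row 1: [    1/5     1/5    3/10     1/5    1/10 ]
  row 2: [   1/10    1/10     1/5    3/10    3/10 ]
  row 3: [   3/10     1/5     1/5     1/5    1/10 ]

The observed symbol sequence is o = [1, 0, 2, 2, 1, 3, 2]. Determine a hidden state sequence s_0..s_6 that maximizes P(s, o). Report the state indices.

path = [0, 0, 1, 3, 1, 3, 1]

t=0: δ = [1.600e-01, 2.000e-02, 4.000e-02, 2.000e-02]  (obs o_0=1)
t=1: δ = [1.280e-02, 9.600e-03, 3.200e-03, 4.800e-03]  ψ = [0, 0, 0, 0]  (obs o_1=0)
t=2: δ = [1.024e-03, 1.152e-03, 5.120e-04, 7.680e-04]  ψ = [0, 0, 0, 1]  (obs o_2=2)
t=3: δ = [8.192e-05, 9.216e-05, 4.096e-05, 9.216e-05]  ψ = [0, 0, 0, 1]  (obs o_3=2)
t=4: δ = [1.311e-05, 7.373e-06, 1.638e-06, 7.373e-06]  ψ = [0, 3, 0, 1]  (obs o_4=1)
t=5: δ = [5.243e-07, 7.864e-07, 7.864e-07, 5.898e-07]  ψ = [0, 0, 0, 1]  (obs o_5=3)
t=6: δ = [4.719e-08, 7.078e-08, 6.291e-08, 6.291e-08]  ψ = [1, 3, 2, 1]  (obs o_6=2)
backtrack: best end state = 1; path = [0, 0, 1, 3, 1, 3, 1]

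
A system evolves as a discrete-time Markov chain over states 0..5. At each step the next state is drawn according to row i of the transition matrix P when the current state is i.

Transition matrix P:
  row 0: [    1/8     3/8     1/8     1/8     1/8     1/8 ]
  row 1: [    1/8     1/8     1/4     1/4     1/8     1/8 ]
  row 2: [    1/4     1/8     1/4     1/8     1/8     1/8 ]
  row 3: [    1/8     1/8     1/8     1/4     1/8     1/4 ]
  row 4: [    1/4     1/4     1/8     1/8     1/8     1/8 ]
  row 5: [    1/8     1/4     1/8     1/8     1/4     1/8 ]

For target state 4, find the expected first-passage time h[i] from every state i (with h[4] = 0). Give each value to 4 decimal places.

First-step conditioning: h[4] = 0; for i ≠ 4, h[i] = 1 + Σ_k P[i][k]·h[k].
  h[0] = 1 + 1/8·h[0] + 3/8·h[1] + 1/8·h[2] + 1/8·h[3] + 1/8·h[5]
  h[1] = 1 + 1/8·h[0] + 1/8·h[1] + 1/4·h[2] + 1/4·h[3] + 1/8·h[5]
  h[2] = 1 + 1/4·h[0] + 1/8·h[1] + 1/4·h[2] + 1/8·h[3] + 1/8·h[5]
  h[3] = 1 + 1/8·h[0] + 1/8·h[1] + 1/8·h[2] + 1/4·h[3] + 1/4·h[5]
  h[5] = 1 + 1/8·h[0] + 1/4·h[1] + 1/8·h[2] + 1/8·h[3] + 1/8·h[5]
Solving the 5×5 linear system over states ≠ 4 gives exactly h = [593/85, 592/85, 4153/595, 4079/595, 0, 519/85] (h[4] = 0 is the target).

h = [6.9765, 6.9647, 6.9798, 6.8555, 0.0000, 6.1059]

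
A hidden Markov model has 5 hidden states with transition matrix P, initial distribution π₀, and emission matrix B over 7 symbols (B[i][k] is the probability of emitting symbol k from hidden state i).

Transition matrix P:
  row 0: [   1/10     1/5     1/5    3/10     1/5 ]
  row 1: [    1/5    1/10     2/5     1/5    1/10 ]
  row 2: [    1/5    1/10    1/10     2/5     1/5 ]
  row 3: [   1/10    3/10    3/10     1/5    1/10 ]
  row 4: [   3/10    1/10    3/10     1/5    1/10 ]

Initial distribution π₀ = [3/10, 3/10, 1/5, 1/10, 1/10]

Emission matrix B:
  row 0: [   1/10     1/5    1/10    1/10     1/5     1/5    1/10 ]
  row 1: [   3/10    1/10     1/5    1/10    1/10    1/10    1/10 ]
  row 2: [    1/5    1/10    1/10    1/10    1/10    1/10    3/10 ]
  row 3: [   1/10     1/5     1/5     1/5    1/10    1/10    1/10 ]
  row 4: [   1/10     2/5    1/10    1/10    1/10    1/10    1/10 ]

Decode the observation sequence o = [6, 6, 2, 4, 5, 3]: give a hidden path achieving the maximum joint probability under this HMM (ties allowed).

path = [1, 2, 3, 1, 2, 3]

t=0: δ = [3.000e-02, 3.000e-02, 6.000e-02, 1.000e-02, 1.000e-02]  (obs o_0=6)
t=1: δ = [1.200e-03, 6.000e-04, 3.600e-03, 2.400e-03, 1.200e-03]  ψ = [2, 0, 1, 2, 2]  (obs o_1=6)
t=2: δ = [7.200e-05, 1.440e-04, 7.200e-05, 2.880e-04, 7.200e-05]  ψ = [2, 3, 3, 2, 2]  (obs o_2=2)
t=3: δ = [5.760e-06, 8.640e-06, 8.640e-06, 5.760e-06, 2.880e-06]  ψ = [1, 3, 3, 3, 3]  (obs o_3=4)
t=4: δ = [3.456e-07, 1.728e-07, 3.456e-07, 3.456e-07, 1.728e-07]  ψ = [1, 3, 1, 2, 2]  (obs o_4=5)
t=5: δ = [6.912e-09, 1.037e-08, 1.037e-08, 2.765e-08, 6.912e-09]  ψ = [2, 3, 3, 2, 0]  (obs o_5=3)
backtrack: best end state = 3; path = [1, 2, 3, 1, 2, 3]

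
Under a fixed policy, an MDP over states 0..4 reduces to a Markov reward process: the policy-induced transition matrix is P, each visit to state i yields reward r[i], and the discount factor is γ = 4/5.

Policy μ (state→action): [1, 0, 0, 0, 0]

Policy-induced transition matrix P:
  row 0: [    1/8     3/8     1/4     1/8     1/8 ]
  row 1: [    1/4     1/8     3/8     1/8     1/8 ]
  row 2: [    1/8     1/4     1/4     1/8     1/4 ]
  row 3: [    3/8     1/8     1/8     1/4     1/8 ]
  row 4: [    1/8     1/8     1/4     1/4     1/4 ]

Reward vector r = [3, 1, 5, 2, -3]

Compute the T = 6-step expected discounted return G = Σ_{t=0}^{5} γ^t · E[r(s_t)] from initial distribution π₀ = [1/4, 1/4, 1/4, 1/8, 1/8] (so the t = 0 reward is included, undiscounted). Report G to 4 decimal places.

G = 7.1578

t=0: π = [0.2500, 0.2500, 0.2500, 0.1250, 0.1250], E[r] = 2.1250, γ^t·E[r] = 2.125000, running G = 2.125000
t=1: π = [0.1875, 0.2188, 0.2656, 0.1563, 0.1719], E[r] = 1.9063, γ^t·E[r] = 1.525000, running G = 3.650000
t=2: π = [0.1914, 0.2051, 0.2578, 0.1660, 0.1797], E[r] = 1.8613, γ^t·E[r] = 1.191250, running G = 4.841250
t=3: π = [0.1921, 0.2051, 0.2549, 0.1682, 0.1797], E[r] = 1.8533, γ^t·E[r] = 0.948875, running G = 5.790125
t=4: π = [0.1927, 0.2049, 0.2546, 0.1685, 0.1793], E[r] = 1.8550, γ^t·E[r] = 0.759813, running G = 6.549938
t=5: π = [0.1927, 0.2050, 0.2546, 0.1685, 0.1792], E[r] = 1.8552, γ^t·E[r] = 0.607906, running G = 7.157844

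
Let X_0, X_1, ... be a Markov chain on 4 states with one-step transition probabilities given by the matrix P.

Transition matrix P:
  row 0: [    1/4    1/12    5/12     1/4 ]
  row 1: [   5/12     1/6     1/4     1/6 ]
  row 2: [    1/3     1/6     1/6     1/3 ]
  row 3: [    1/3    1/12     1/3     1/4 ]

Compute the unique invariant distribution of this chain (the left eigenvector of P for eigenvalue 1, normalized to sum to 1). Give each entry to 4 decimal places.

Balance equations π_j = Σ_i π_i·P[i][j]:
  π_0 = 1/4·π_0 + 5/12·π_1 + 1/3·π_2 + 1/3·π_3
  π_1 = 1/12·π_0 + 1/6·π_1 + 1/6·π_2 + 1/12·π_3
  π_2 = 5/12·π_0 + 1/4·π_1 + 1/6·π_2 + 1/3·π_3
  normalize: π_0 + π_1 + π_2 + π_3 = 1
Solving the linear system gives exactly π = [319/1007, 119/1007, 302/1007, 267/1007].

π = [0.3168, 0.1182, 0.2999, 0.2651]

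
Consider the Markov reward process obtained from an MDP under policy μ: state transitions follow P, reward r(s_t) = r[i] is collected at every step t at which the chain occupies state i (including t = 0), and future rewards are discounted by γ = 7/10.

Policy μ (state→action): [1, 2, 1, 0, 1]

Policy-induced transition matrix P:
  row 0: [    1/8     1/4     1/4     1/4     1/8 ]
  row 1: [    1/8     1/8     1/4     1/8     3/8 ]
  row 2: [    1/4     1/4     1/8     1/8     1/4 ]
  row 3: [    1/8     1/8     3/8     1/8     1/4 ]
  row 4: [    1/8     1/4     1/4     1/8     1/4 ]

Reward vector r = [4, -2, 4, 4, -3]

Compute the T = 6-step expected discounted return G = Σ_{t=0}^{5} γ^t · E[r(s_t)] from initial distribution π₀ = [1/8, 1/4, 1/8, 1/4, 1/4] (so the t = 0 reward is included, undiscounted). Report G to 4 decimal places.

G = 2.6564

t=0: π = [0.1250, 0.2500, 0.1250, 0.2500, 0.2500], E[r] = 0.7500, γ^t·E[r] = 0.750000, running G = 0.750000
t=1: π = [0.1406, 0.1875, 0.2656, 0.1406, 0.2656], E[r] = 1.0156, γ^t·E[r] = 0.710938, running G = 1.460938
t=2: π = [0.1582, 0.2090, 0.2344, 0.1426, 0.2559], E[r] = 0.9551, γ^t·E[r] = 0.467988, running G = 1.928926
t=3: π = [0.1543, 0.2061, 0.2385, 0.1448, 0.2563], E[r] = 0.9692, γ^t·E[r] = 0.332449, running G = 2.261375
t=4: π = [0.1548, 0.2061, 0.2383, 0.1443, 0.2565], E[r] = 0.9678, γ^t·E[r] = 0.232377, running G = 2.493752
t=5: π = [0.1548, 0.2062, 0.2383, 0.1444, 0.2564], E[r] = 0.9679, γ^t·E[r] = 0.162677, running G = 2.656428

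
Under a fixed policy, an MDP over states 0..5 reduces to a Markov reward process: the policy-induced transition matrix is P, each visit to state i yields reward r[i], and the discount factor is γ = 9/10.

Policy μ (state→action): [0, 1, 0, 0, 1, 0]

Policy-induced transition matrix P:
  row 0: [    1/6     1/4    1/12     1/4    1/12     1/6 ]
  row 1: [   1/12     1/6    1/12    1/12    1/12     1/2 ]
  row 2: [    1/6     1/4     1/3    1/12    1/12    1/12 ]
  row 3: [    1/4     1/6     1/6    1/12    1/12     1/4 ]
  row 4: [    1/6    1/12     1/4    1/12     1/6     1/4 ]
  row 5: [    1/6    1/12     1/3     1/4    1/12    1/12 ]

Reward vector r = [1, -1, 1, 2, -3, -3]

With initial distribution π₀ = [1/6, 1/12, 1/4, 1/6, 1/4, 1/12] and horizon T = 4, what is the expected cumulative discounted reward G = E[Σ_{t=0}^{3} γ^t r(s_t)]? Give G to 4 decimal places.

t=0: π = [0.1667, 0.0833, 0.2500, 0.1667, 0.2500, 0.0833], E[r] = -0.3333, γ^t·E[r] = -0.333333, running G = -0.333333
t=1: π = [0.1736, 0.1736, 0.2222, 0.1250, 0.1042, 0.2014], E[r] = -0.4444, γ^t·E[r] = -0.400000, running G = -0.733333
t=2: π = [0.1626, 0.1742, 0.2170, 0.1458, 0.0920, 0.2083], E[r] = -0.4039, γ^t·E[r] = -0.327188, running G = -1.060521
t=3: π = [0.1643, 0.1733, 0.2172, 0.1452, 0.0910, 0.2091], E[r] = -0.4018, γ^t·E[r] = -0.292922, running G = -1.353443

G = -1.3534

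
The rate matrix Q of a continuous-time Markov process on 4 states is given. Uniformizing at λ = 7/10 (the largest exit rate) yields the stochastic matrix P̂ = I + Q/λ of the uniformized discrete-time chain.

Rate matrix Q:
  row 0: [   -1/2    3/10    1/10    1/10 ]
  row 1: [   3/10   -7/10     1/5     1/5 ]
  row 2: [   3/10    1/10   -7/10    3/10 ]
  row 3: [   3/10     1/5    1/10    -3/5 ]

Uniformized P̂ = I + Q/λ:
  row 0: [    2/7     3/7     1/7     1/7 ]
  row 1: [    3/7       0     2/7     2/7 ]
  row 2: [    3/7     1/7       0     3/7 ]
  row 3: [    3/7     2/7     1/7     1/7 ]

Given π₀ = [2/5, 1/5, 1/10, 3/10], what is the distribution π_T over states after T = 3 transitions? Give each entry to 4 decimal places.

π = [0.3749, 0.2484, 0.1542, 0.2224]

t=0: π = [0.4000, 0.2000, 0.1000, 0.3000]
t=1: π = [0.3714, 0.2714, 0.1571, 0.2000]
t=2: π = [0.3755, 0.2388, 0.1592, 0.2265]
t=3: π = [0.3749, 0.2484, 0.1542, 0.2224]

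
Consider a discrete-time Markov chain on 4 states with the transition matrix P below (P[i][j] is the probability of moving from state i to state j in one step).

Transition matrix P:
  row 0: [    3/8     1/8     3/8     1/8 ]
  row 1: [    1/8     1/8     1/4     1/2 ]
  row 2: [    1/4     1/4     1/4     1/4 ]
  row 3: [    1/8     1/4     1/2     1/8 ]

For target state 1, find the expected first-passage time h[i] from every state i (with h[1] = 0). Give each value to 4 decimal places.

h = [5.2593, 0.0000, 4.5926, 4.5185]

First-step conditioning: h[1] = 0; for i ≠ 1, h[i] = 1 + Σ_k P[i][k]·h[k].
  h[0] = 1 + 3/8·h[0] + 3/8·h[2] + 1/8·h[3]
  h[2] = 1 + 1/4·h[0] + 1/4·h[2] + 1/4·h[3]
  h[3] = 1 + 1/8·h[0] + 1/2·h[2] + 1/8·h[3]
Solving the 3×3 linear system over states ≠ 1 gives exactly h = [142/27, 0, 124/27, 122/27] (h[1] = 0 is the target).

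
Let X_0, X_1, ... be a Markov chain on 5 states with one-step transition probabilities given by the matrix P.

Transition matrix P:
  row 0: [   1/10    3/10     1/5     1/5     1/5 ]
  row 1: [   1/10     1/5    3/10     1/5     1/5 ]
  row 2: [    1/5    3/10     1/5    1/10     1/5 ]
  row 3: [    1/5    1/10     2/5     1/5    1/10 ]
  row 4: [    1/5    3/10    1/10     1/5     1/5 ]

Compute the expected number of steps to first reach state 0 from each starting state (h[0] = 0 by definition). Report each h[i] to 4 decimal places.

h = [0.0000, 6.2019, 5.6944, 5.5828, 5.6832]

First-step conditioning: h[0] = 0; for i ≠ 0, h[i] = 1 + Σ_k P[i][k]·h[k].
  h[1] = 1 + 1/5·h[1] + 3/10·h[2] + 1/5·h[3] + 1/5·h[4]
  h[2] = 1 + 3/10·h[1] + 1/5·h[2] + 1/10·h[3] + 1/5·h[4]
  h[3] = 1 + 1/10·h[1] + 2/5·h[2] + 1/5·h[3] + 1/10·h[4]
  h[4] = 1 + 3/10·h[1] + 1/10·h[2] + 1/5·h[3] + 1/5·h[4]
Solving the 4×4 linear system over states ≠ 0 gives exactly h = [0, 11120/1793, 10210/1793, 910/163, 10190/1793] (h[0] = 0 is the target).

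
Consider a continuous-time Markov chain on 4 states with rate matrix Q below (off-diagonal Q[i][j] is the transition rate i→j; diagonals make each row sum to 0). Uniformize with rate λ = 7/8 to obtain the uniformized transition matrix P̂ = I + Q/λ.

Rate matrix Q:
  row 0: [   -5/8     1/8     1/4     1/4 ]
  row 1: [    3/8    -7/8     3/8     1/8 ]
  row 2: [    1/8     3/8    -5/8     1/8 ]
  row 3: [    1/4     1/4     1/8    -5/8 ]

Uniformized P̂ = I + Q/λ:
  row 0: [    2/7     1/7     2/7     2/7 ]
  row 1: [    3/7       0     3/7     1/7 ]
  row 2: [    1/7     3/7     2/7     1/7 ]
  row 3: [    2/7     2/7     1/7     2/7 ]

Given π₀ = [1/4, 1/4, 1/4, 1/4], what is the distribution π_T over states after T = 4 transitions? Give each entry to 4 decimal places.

t=0: π = [0.2500, 0.2500, 0.2500, 0.2500]
t=1: π = [0.2857, 0.2143, 0.2857, 0.2143]
t=2: π = [0.2755, 0.2245, 0.2857, 0.2143]
t=3: π = [0.2770, 0.2230, 0.2872, 0.2128]
t=4: π = [0.2766, 0.2234, 0.2872, 0.2128]

π = [0.2766, 0.2234, 0.2872, 0.2128]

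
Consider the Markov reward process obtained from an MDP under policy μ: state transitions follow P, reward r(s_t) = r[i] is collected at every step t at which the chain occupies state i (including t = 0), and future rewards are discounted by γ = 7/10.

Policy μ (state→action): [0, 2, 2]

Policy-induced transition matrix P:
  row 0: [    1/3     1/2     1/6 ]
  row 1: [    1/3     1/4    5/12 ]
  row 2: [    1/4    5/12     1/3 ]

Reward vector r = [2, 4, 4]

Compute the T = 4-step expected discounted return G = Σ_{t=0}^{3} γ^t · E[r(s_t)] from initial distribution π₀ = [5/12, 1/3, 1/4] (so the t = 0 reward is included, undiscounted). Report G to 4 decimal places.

t=0: π = [0.4167, 0.3333, 0.2500], E[r] = 3.1667, γ^t·E[r] = 3.166667, running G = 3.166667
t=1: π = [0.3125, 0.3958, 0.2917], E[r] = 3.3750, γ^t·E[r] = 2.362500, running G = 5.529167
t=2: π = [0.3090, 0.3767, 0.3142], E[r] = 3.3819, γ^t·E[r] = 1.657153, running G = 7.186319
t=3: π = [0.3071, 0.3796, 0.3132], E[r] = 3.3857, γ^t·E[r] = 1.161297, running G = 8.347617

G = 8.3476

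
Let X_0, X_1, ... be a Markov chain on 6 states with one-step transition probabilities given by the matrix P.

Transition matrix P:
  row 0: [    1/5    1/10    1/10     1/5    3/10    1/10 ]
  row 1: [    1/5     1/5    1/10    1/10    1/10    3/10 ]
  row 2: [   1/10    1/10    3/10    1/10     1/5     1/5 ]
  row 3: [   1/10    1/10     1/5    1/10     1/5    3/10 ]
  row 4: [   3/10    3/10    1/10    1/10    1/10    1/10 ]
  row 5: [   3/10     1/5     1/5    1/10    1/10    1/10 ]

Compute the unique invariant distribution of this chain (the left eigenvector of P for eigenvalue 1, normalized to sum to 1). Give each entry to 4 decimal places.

Balance equations π_j = Σ_i π_i·P[i][j]:
  π_0 = 1/5·π_0 + 1/5·π_1 + 1/10·π_2 + 1/10·π_3 + 3/10·π_4 + 3/10·π_5
  π_1 = 1/10·π_0 + 1/5·π_1 + 1/10·π_2 + 1/10·π_3 + 3/10·π_4 + 1/5·π_5
  π_2 = 1/10·π_0 + 1/10·π_1 + 3/10·π_2 + 1/5·π_3 + 1/10·π_4 + 1/5·π_5
  π_3 = 1/5·π_0 + 1/10·π_1 + 1/10·π_2 + 1/10·π_3 + 1/10·π_4 + 1/10·π_5
  π_4 = 3/10·π_0 + 1/10·π_1 + 1/5·π_2 + 1/5·π_3 + 1/10·π_4 + 1/10·π_5
  normalize: π_0 + π_1 + π_2 + π_3 + π_4 + π_5 = 1
Solving the linear system gives exactly π = [20191/97969, 16468/97969, 15853/97969, 11816/97969, 16602/97969, 17039/97969].

π = [0.2061, 0.1681, 0.1618, 0.1206, 0.1695, 0.1739]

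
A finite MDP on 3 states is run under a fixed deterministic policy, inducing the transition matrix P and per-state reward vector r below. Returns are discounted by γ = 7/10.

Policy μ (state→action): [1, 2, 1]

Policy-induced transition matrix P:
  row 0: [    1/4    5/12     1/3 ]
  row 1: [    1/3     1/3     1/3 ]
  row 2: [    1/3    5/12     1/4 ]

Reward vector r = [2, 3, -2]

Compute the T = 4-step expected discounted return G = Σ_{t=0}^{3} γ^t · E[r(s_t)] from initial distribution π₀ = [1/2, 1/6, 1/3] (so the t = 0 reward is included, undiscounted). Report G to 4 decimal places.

t=0: π = [0.5000, 0.1667, 0.3333], E[r] = 0.8333, γ^t·E[r] = 0.833333, running G = 0.833333
t=1: π = [0.2917, 0.4028, 0.3056], E[r] = 1.1806, γ^t·E[r] = 0.826389, running G = 1.659722
t=2: π = [0.3090, 0.3831, 0.3079], E[r] = 1.1516, γ^t·E[r] = 0.564294, running G = 2.224016
t=3: π = [0.3076, 0.3847, 0.3077], E[r] = 1.1540, γ^t·E[r] = 0.395833, running G = 2.619849

G = 2.6198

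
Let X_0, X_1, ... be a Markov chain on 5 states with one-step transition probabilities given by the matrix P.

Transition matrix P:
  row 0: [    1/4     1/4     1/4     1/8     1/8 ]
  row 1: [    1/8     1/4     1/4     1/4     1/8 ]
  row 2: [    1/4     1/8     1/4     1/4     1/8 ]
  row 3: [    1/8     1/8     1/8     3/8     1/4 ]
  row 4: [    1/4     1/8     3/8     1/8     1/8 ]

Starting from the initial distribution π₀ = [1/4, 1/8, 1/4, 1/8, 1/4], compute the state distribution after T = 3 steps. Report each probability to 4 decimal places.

t=0: π = [0.2500, 0.1250, 0.2500, 0.1250, 0.2500]
t=1: π = [0.2188, 0.1719, 0.2656, 0.2031, 0.1406]
t=2: π = [0.2031, 0.1738, 0.2422, 0.2305, 0.1504]
t=3: π = [0.1995, 0.1721, 0.2400, 0.2346, 0.1538]

π = [0.1995, 0.1721, 0.2400, 0.2346, 0.1538]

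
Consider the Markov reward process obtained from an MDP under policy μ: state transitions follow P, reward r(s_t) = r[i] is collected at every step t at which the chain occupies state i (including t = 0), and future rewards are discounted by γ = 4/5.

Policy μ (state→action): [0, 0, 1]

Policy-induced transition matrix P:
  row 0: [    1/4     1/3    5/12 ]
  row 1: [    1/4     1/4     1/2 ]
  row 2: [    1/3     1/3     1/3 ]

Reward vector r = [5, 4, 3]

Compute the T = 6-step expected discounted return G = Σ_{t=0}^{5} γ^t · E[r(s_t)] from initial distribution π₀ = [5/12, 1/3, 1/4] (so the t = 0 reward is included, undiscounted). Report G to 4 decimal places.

G = 14.5684

t=0: π = [0.4167, 0.3333, 0.2500], E[r] = 4.1667, γ^t·E[r] = 4.166667, running G = 4.166667
t=1: π = [0.2708, 0.3056, 0.4236], E[r] = 3.8472, γ^t·E[r] = 3.077778, running G = 7.244444
t=2: π = [0.2853, 0.3079, 0.4068], E[r] = 3.8785, γ^t·E[r] = 2.482222, running G = 9.726667
t=3: π = [0.2839, 0.3077, 0.4084], E[r] = 3.8755, γ^t·E[r] = 1.984247, running G = 11.710914
t=4: π = [0.2840, 0.3077, 0.4083], E[r] = 3.8758, γ^t·E[r] = 1.587513, running G = 13.298426
t=5: π = [0.2840, 0.3077, 0.4083], E[r] = 3.8757, γ^t·E[r] = 1.270002, running G = 14.568428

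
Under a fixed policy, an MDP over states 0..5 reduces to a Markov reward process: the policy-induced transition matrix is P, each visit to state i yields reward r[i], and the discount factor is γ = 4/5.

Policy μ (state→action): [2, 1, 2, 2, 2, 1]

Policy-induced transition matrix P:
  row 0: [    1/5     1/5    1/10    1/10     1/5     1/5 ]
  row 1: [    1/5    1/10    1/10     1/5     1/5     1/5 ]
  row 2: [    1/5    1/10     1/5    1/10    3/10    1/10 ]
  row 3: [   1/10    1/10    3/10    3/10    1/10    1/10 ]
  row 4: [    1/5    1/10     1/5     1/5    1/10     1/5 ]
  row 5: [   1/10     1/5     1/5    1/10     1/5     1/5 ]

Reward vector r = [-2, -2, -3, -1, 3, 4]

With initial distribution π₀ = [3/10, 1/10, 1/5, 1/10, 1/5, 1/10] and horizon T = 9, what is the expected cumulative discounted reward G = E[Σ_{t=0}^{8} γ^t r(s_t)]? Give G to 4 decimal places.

t=0: π = [0.3000, 0.1000, 0.2000, 0.1000, 0.2000, 0.1000], E[r] = -0.5000, γ^t·E[r] = -0.500000, running G = -0.500000
t=1: π = [0.1800, 0.1400, 0.1700, 0.1500, 0.1900, 0.1700], E[r] = -0.0500, γ^t·E[r] = -0.040000, running G = -0.540000
t=2: π = [0.1680, 0.1350, 0.1830, 0.1630, 0.1830, 0.1680], E[r] = -0.0970, γ^t·E[r] = -0.062080, running G = -0.602080
t=3: π = [0.1669, 0.1336, 0.1860, 0.1644, 0.1837, 0.1654], E[r] = -0.1107, γ^t·E[r] = -0.056678, running G = -0.658758
t=4: π = [0.1670, 0.1332, 0.1864, 0.1646, 0.1838, 0.1650], E[r] = -0.1131, γ^t·E[r] = -0.046313, running G = -0.705072
t=5: π = [0.1670, 0.1332, 0.1864, 0.1646, 0.1838, 0.1649], E[r] = -0.1134, γ^t·E[r] = -0.037164, running G = -0.742236
t=6: π = [0.1670, 0.1332, 0.1864, 0.1646, 0.1838, 0.1649], E[r] = -0.1134, γ^t·E[r] = -0.029738, running G = -0.771975
t=7: π = [0.1670, 0.1332, 0.1864, 0.1646, 0.1838, 0.1649], E[r] = -0.1134, γ^t·E[r] = -0.023791, running G = -0.795766
t=8: π = [0.1670, 0.1332, 0.1864, 0.1646, 0.1838, 0.1649], E[r] = -0.1134, γ^t·E[r] = -0.019033, running G = -0.814799

G = -0.8148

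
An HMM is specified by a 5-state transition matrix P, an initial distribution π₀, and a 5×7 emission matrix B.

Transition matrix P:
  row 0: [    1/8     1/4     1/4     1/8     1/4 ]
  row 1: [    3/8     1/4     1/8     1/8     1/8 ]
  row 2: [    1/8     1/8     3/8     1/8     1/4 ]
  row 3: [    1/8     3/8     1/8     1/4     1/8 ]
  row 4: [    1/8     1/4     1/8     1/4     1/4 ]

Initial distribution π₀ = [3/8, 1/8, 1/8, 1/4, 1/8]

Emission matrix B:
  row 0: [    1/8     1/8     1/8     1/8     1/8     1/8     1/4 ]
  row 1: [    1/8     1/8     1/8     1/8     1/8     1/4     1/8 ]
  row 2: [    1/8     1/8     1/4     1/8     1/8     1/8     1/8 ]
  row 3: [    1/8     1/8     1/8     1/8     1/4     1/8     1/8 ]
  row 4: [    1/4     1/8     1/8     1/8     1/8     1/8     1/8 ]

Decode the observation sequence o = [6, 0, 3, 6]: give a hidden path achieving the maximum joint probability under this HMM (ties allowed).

t=0: δ = [9.375e-02, 1.562e-02, 1.562e-02, 3.125e-02, 1.562e-02]  (obs o_0=6)
t=1: δ = [1.465e-03, 2.930e-03, 2.930e-03, 1.465e-03, 5.859e-03]  ψ = [0, 0, 0, 0, 0]  (obs o_1=0)
t=2: δ = [1.373e-04, 1.831e-04, 1.373e-04, 1.831e-04, 1.831e-04]  ψ = [1, 4, 2, 4, 4]  (obs o_2=3)
t=3: δ = [1.717e-05, 8.583e-06, 6.437e-06, 5.722e-06, 5.722e-06]  ψ = [1, 3, 2, 3, 4]  (obs o_3=6)
backtrack: best end state = 0; path = [0, 4, 1, 0]

path = [0, 4, 1, 0]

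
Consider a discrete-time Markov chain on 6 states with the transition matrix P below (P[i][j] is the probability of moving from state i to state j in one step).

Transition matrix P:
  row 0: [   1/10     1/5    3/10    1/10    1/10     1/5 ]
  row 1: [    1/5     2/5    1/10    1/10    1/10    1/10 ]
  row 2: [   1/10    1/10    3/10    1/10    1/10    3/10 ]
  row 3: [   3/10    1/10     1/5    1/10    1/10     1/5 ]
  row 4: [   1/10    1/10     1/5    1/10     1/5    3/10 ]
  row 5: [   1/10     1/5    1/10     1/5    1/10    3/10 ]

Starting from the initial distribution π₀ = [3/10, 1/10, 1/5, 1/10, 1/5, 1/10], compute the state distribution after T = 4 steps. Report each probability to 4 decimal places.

t=0: π = [0.3000, 0.1000, 0.2000, 0.1000, 0.2000, 0.1000]
t=1: π = [0.1300, 0.1700, 0.2300, 0.1100, 0.1200, 0.2400]
t=2: π = [0.1390, 0.1880, 0.1950, 0.1240, 0.1120, 0.2420]
t=3: π = [0.1436, 0.1945, 0.1904, 0.1242, 0.1112, 0.2361]
t=4: π = [0.1443, 0.1963, 0.1903, 0.1236, 0.1111, 0.2343]

π = [0.1443, 0.1963, 0.1903, 0.1236, 0.1111, 0.2343]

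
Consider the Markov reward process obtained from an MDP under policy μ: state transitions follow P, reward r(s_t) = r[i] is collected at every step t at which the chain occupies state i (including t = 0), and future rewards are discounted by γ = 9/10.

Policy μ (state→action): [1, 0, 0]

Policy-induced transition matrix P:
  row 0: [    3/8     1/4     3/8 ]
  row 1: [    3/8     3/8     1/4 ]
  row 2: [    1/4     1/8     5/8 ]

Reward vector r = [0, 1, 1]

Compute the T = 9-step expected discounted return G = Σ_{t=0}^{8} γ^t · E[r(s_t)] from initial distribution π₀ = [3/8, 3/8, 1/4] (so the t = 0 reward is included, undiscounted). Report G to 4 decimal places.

t=0: π = [0.3750, 0.3750, 0.2500], E[r] = 0.6250, γ^t·E[r] = 0.625000, running G = 0.625000
t=1: π = [0.3438, 0.2656, 0.3906], E[r] = 0.6563, γ^t·E[r] = 0.590625, running G = 1.215625
t=2: π = [0.3262, 0.2344, 0.4395], E[r] = 0.6738, γ^t·E[r] = 0.545801, running G = 1.761426
t=3: π = [0.3201, 0.2244, 0.4556], E[r] = 0.6799, γ^t·E[r] = 0.495670, running G = 2.257096
t=4: π = [0.3181, 0.2211, 0.4608], E[r] = 0.6819, γ^t·E[r] = 0.447425, running G = 2.704521
t=5: π = [0.3174, 0.2200, 0.4626], E[r] = 0.6826, γ^t·E[r] = 0.403072, running G = 3.107592
t=6: π = [0.3172, 0.2197, 0.4631], E[r] = 0.6828, γ^t·E[r] = 0.362879, running G = 3.470472
t=7: π = [0.3171, 0.2196, 0.4633], E[r] = 0.6829, γ^t·E[r] = 0.326625, running G = 3.797097
t=8: π = [0.3171, 0.2195, 0.4634], E[r] = 0.6829, γ^t·E[r] = 0.293973, running G = 4.091070

G = 4.0911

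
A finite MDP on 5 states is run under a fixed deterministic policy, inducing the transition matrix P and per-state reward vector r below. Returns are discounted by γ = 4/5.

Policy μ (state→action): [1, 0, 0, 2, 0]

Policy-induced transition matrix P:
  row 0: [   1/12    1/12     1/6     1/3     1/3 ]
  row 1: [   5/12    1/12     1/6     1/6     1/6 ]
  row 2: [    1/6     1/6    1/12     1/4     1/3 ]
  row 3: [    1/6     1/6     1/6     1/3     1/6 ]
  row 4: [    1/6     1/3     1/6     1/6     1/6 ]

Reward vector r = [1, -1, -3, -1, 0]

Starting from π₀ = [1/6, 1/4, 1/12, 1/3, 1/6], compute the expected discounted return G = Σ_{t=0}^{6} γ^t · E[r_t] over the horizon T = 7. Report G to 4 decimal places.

t=0: π = [0.1667, 0.2500, 0.0833, 0.3333, 0.1667], E[r] = -0.6667, γ^t·E[r] = -0.666667, running G = -0.666667
t=1: π = [0.2153, 0.1597, 0.1597, 0.2569, 0.2083], E[r] = -0.6806, γ^t·E[r] = -0.544444, running G = -1.211111
t=2: π = [0.1887, 0.1701, 0.1534, 0.2587, 0.2292], E[r] = -0.7002, γ^t·E[r] = -0.448148, running G = -1.659259
t=3: π = [0.1935, 0.1750, 0.1539, 0.2540, 0.2237], E[r] = -0.6971, γ^t·E[r] = -0.356938, running G = -2.016198
t=4: π = [0.1943, 0.1732, 0.1538, 0.2541, 0.2246], E[r] = -0.6946, γ^t·E[r] = -0.284491, running G = -2.300688
t=5: π = [0.1938, 0.1735, 0.1538, 0.2542, 0.2247], E[r] = -0.6954, γ^t·E[r] = -0.227879, running G = -2.528567
t=6: π = [0.1939, 0.1735, 0.1538, 0.2542, 0.2246], E[r] = -0.6953, γ^t·E[r] = -0.182273, running G = -2.710841

G = -2.7108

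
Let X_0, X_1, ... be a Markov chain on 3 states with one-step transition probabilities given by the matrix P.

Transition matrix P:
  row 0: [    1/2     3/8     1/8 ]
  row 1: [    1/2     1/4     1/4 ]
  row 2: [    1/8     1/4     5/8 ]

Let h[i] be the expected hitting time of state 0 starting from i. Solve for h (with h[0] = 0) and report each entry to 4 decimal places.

h = [0.0000, 2.8571, 4.5714]

First-step conditioning: h[0] = 0; for i ≠ 0, h[i] = 1 + Σ_k P[i][k]·h[k].
  h[1] = 1 + 1/4·h[1] + 1/4·h[2]
  h[2] = 1 + 1/4·h[1] + 5/8·h[2]
Solving the 2×2 linear system over states ≠ 0 gives exactly h = [0, 20/7, 32/7] (h[0] = 0 is the target).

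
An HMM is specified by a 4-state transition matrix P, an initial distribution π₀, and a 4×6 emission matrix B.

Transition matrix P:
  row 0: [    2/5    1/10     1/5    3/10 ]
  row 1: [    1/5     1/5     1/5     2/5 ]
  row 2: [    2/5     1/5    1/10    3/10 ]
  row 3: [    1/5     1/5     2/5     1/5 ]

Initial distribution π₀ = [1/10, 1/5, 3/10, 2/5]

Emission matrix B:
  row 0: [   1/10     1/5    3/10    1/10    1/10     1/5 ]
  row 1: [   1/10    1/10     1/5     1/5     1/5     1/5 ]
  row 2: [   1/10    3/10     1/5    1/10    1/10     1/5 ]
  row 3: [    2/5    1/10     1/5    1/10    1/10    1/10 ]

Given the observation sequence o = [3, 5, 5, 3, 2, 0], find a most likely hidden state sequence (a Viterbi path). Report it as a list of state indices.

path = [3, 2, 0, 0, 0, 3]

t=0: δ = [1.000e-02, 4.000e-02, 3.000e-02, 4.000e-02]  (obs o_0=3)
t=1: δ = [2.400e-03, 1.600e-03, 3.200e-03, 1.600e-03]  ψ = [2, 1, 3, 1]  (obs o_1=5)
t=2: δ = [2.560e-04, 1.280e-04, 1.280e-04, 9.600e-05]  ψ = [2, 2, 3, 2]  (obs o_2=5)
t=3: δ = [1.024e-05, 5.120e-06, 5.120e-06, 7.680e-06]  ψ = [0, 0, 0, 0]  (obs o_3=3)
t=4: δ = [1.229e-06, 3.072e-07, 6.144e-07, 6.144e-07]  ψ = [0, 3, 3, 0]  (obs o_4=2)
t=5: δ = [4.915e-08, 1.229e-08, 2.458e-08, 1.475e-07]  ψ = [0, 0, 0, 0]  (obs o_5=0)
backtrack: best end state = 3; path = [3, 2, 0, 0, 0, 3]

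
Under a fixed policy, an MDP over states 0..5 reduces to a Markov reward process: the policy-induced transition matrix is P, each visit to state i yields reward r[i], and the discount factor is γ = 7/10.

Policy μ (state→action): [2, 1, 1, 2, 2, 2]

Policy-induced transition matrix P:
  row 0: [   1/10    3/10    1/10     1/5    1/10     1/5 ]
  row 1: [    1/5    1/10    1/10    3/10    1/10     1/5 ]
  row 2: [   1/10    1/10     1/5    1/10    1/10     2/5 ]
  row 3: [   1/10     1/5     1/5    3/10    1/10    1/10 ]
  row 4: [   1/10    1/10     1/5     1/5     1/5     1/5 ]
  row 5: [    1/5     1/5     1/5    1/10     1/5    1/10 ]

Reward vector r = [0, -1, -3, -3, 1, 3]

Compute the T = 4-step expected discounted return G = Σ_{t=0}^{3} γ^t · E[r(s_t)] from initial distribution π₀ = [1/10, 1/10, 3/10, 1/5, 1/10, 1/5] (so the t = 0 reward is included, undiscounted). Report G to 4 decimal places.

t=0: π = [0.1000, 0.1000, 0.3000, 0.2000, 0.1000, 0.2000], E[r] = -0.9000, γ^t·E[r] = -0.900000, running G = -0.900000
t=1: π = [0.1300, 0.1600, 0.1800, 0.1800, 0.1300, 0.2200], E[r] = -0.4500, γ^t·E[r] = -0.315000, running G = -1.215000
t=2: π = [0.1380, 0.1660, 0.1710, 0.1940, 0.1350, 0.1960], E[r] = -0.5380, γ^t·E[r] = -0.263620, running G = -1.478620
t=3: π = [0.1362, 0.1666, 0.1696, 0.1993, 0.1331, 0.1952], E[r] = -0.5546, γ^t·E[r] = -0.190228, running G = -1.668848

G = -1.6688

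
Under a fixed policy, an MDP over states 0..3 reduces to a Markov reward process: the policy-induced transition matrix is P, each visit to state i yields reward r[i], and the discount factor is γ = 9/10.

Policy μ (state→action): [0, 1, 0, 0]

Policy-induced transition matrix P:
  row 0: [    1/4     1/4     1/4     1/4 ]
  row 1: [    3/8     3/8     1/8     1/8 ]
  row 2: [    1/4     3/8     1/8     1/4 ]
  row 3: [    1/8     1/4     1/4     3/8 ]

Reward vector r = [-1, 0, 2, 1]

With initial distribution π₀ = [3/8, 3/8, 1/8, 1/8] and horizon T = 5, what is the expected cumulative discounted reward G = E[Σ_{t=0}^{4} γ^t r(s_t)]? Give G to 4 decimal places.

G = 1.0601

t=0: π = [0.3750, 0.3750, 0.1250, 0.1250], E[r] = 0.0000, γ^t·E[r] = 0.000000, running G = 0.000000
t=1: π = [0.2813, 0.3125, 0.1875, 0.2188], E[r] = 0.3125, γ^t·E[r] = 0.281250, running G = 0.281250
t=2: π = [0.2617, 0.3125, 0.1875, 0.2383], E[r] = 0.3516, γ^t·E[r] = 0.284766, running G = 0.566016
t=3: π = [0.2593, 0.3125, 0.1875, 0.2407], E[r] = 0.3564, γ^t·E[r] = 0.259849, running G = 0.825864
t=4: π = [0.2590, 0.3125, 0.1875, 0.2410], E[r] = 0.3571, γ^t·E[r] = 0.234264, running G = 1.060128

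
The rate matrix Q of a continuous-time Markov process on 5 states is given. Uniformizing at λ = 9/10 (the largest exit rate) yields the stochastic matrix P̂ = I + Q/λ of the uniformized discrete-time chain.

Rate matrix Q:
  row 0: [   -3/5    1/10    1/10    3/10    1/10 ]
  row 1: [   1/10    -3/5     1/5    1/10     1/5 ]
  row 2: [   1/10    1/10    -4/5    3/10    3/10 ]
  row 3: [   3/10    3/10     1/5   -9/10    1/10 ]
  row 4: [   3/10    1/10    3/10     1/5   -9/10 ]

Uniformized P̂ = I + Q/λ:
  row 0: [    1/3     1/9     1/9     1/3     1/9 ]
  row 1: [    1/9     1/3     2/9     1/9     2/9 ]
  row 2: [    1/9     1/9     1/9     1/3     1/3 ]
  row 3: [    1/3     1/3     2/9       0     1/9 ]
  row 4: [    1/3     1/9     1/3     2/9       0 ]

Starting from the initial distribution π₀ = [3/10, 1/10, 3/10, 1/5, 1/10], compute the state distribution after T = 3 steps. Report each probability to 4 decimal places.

π = [0.2447, 0.1997, 0.1883, 0.2064, 0.1608]

t=0: π = [0.3000, 0.1000, 0.3000, 0.2000, 0.1000]
t=1: π = [0.2444, 0.1778, 0.1667, 0.2333, 0.1778]
t=2: π = [0.2568, 0.2025, 0.1963, 0.1963, 0.1481]
t=3: π = [0.2447, 0.1997, 0.1883, 0.2064, 0.1608]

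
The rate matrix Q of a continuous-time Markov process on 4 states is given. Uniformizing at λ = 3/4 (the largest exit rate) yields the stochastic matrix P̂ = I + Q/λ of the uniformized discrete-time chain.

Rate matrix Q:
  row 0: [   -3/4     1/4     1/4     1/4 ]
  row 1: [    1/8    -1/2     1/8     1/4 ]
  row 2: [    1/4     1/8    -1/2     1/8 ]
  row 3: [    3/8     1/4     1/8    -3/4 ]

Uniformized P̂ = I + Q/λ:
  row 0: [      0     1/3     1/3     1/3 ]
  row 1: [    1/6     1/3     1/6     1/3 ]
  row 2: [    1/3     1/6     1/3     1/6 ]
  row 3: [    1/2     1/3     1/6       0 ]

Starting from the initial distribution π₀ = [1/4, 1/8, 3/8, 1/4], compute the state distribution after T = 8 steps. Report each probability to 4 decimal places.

π = [0.2408, 0.2920, 0.2482, 0.2190]

t=0: π = [0.2500, 0.1250, 0.3750, 0.2500]
t=1: π = [0.2708, 0.2708, 0.2708, 0.1875]
t=2: π = [0.2292, 0.2882, 0.2569, 0.2257]
t=3: π = [0.2465, 0.2905, 0.2477, 0.2153]
t=4: π = [0.2386, 0.2921, 0.2490, 0.2203]
t=5: π = [0.2418, 0.2918, 0.2479, 0.2184]
t=6: π = [0.2405, 0.2920, 0.2483, 0.2192]
t=7: π = [0.2410, 0.2920, 0.2481, 0.2189]
t=8: π = [0.2408, 0.2920, 0.2482, 0.2190]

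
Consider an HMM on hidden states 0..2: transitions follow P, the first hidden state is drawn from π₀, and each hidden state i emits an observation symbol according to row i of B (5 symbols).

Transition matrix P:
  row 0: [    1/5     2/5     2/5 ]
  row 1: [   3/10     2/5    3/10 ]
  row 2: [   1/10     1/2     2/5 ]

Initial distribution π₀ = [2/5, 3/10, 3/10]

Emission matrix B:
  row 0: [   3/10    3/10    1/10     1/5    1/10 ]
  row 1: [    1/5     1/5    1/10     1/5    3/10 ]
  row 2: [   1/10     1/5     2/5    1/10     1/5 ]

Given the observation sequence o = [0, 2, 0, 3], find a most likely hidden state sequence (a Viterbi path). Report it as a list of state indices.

path = [0, 2, 1, 1]

t=0: δ = [1.200e-01, 6.000e-02, 3.000e-02]  (obs o_0=0)
t=1: δ = [2.400e-03, 4.800e-03, 1.920e-02]  ψ = [0, 0, 0]  (obs o_1=2)
t=2: δ = [5.760e-04, 1.920e-03, 7.680e-04]  ψ = [2, 2, 2]  (obs o_2=0)
t=3: δ = [1.152e-04, 1.536e-04, 5.760e-05]  ψ = [1, 1, 1]  (obs o_3=3)
backtrack: best end state = 1; path = [0, 2, 1, 1]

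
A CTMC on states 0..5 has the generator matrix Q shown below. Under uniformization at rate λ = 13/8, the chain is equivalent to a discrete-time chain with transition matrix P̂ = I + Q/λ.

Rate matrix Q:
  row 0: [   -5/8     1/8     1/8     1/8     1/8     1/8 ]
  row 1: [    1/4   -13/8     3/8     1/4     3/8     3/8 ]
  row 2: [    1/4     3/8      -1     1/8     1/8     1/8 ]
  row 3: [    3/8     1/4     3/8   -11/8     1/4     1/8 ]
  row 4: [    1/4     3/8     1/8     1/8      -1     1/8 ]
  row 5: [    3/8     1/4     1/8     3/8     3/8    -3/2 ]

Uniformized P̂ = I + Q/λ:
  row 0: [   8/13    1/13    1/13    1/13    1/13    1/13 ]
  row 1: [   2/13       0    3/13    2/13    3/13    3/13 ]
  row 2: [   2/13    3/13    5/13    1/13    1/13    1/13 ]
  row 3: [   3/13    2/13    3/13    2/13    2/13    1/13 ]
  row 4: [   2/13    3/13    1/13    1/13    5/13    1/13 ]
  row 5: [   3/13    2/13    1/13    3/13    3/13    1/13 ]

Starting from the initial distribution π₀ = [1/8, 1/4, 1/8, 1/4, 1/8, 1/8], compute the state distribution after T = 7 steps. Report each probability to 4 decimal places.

t=0: π = [0.1250, 0.2500, 0.1250, 0.2500, 0.1250, 0.1250]
t=1: π = [0.2404, 0.1250, 0.1923, 0.1346, 0.1923, 0.1154]
t=2: π = [0.2840, 0.1457, 0.1760, 0.1146, 0.1834, 0.0962]
t=3: π = [0.3011, 0.1372, 0.1711, 0.1117, 0.1794, 0.0993]
t=4: π = [0.3091, 0.1365, 0.1679, 0.1114, 0.1771, 0.0980]
t=5: π = [0.3126, 0.1356, 0.1667, 0.1111, 0.1761, 0.0979]
t=6: π = [0.3142, 0.1353, 0.1662, 0.1110, 0.1756, 0.0978]
t=7: π = [0.3149, 0.1351, 0.1659, 0.1109, 0.1753, 0.0977]

π = [0.3149, 0.1351, 0.1659, 0.1109, 0.1753, 0.0977]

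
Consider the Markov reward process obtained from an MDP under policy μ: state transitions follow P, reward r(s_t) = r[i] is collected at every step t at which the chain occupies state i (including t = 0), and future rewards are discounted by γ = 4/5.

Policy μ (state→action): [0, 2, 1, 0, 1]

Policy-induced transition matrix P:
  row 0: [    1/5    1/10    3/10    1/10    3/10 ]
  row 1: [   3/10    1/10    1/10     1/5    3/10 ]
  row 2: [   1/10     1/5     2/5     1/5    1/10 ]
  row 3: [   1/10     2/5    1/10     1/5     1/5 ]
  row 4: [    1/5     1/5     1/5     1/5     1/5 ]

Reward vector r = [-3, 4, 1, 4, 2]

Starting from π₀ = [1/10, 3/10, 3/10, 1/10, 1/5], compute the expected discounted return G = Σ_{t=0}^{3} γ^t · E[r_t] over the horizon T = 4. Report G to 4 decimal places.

G = 5.1479

t=0: π = [0.1000, 0.3000, 0.3000, 0.1000, 0.2000], E[r] = 2.0000, γ^t·E[r] = 2.000000, running G = 2.000000
t=1: π = [0.1900, 0.1800, 0.2300, 0.1900, 0.2100], E[r] = 1.5600, γ^t·E[r] = 1.248000, running G = 3.248000
t=2: π = [0.1760, 0.2010, 0.2280, 0.1810, 0.2140], E[r] = 1.6560, γ^t·E[r] = 1.059840, running G = 4.307840
t=3: π = [0.1792, 0.1985, 0.2250, 0.1824, 0.2149], E[r] = 1.6408, γ^t·E[r] = 0.840090, running G = 5.147930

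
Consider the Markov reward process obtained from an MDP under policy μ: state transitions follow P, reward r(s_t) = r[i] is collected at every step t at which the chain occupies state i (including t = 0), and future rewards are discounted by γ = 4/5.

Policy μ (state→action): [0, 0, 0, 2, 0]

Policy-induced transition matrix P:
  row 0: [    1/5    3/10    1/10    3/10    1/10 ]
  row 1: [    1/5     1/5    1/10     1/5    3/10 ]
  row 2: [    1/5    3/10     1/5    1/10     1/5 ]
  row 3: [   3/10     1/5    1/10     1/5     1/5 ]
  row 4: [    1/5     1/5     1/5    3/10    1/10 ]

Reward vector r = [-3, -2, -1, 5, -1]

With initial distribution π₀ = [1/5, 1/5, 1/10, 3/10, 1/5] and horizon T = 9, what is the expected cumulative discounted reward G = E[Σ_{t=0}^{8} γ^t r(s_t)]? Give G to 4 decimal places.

t=0: π = [0.2000, 0.2000, 0.1000, 0.3000, 0.2000], E[r] = 0.2000, γ^t·E[r] = 0.200000, running G = 0.200000
t=1: π = [0.2300, 0.2300, 0.1300, 0.2300, 0.1800], E[r] = -0.3100, γ^t·E[r] = -0.248000, running G = -0.048000
t=2: π = [0.2230, 0.2360, 0.1310, 0.2280, 0.1820], E[r] = -0.3140, γ^t·E[r] = -0.200960, running G = -0.248960
t=3: π = [0.2228, 0.2354, 0.1313, 0.2274, 0.1831], E[r] = -0.3166, γ^t·E[r] = -0.162099, running G = -0.411059
t=4: π = [0.2227, 0.2354, 0.1314, 0.2275, 0.1830], E[r] = -0.3161, γ^t·E[r] = -0.129487, running G = -0.540546
t=5: π = [0.2227, 0.2354, 0.1314, 0.2274, 0.1830], E[r] = -0.3164, γ^t·E[r] = -0.103665, running G = -0.644211
t=6: π = [0.2227, 0.2354, 0.1314, 0.2274, 0.1830], E[r] = -0.3163, γ^t·E[r] = -0.082926, running G = -0.727137
t=7: π = [0.2227, 0.2354, 0.1314, 0.2274, 0.1830], E[r] = -0.3163, γ^t·E[r] = -0.066342, running G = -0.793478
t=8: π = [0.2227, 0.2354, 0.1314, 0.2274, 0.1830], E[r] = -0.3163, γ^t·E[r] = -0.053073, running G = -0.846551

G = -0.8466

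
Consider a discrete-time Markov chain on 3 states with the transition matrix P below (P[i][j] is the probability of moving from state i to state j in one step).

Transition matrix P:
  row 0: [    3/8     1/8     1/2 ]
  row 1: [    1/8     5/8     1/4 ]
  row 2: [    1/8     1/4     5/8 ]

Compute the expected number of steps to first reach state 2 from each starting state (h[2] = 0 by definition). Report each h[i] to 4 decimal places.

h = [2.2857, 3.4286, 0.0000]

First-step conditioning: h[2] = 0; for i ≠ 2, h[i] = 1 + Σ_k P[i][k]·h[k].
  h[0] = 1 + 3/8·h[0] + 1/8·h[1]
  h[1] = 1 + 1/8·h[0] + 5/8·h[1]
Solving the 2×2 linear system over states ≠ 2 gives exactly h = [16/7, 24/7, 0] (h[2] = 0 is the target).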